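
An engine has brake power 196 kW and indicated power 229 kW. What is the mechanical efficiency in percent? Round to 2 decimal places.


eta_mech = (BP / IP) * 100
Ratio = 196 / 229 = 0.8559
eta_mech = 0.8559 * 100 = 85.59%


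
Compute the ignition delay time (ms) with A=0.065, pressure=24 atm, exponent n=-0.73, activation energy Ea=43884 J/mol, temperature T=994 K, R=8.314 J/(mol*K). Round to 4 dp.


tau = A * P^n * exp(Ea/(R*T))
P^n = 24^(-0.73) = 0.09827562
Ea/(R*T) = 43884/(8.314*994) = 5.310187
exp(Ea/(R*T)) = 202.388038
tau = 0.065 * 0.09827562 * 202.388038 = 1.2928 ms


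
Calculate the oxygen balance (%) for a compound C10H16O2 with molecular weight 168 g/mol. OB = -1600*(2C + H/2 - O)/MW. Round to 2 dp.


OB = -1600 * (2C + H/2 - O) / MW
Inner = 2*10 + 16/2 - 2 = 26.00
OB = -1600 * 26.00 / 168 = -247.62%


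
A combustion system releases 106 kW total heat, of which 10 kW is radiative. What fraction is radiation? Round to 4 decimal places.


f_rad = Q_rad / Q_total
f_rad = 10 / 106 = 0.0943


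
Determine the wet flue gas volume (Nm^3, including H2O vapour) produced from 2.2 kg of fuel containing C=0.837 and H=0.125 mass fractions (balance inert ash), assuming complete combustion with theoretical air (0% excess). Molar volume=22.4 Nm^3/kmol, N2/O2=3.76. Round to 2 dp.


Per kg fuel: CO2 = (C/12 kmol)*22.4 = (0.837/12)*22.4 = 1.56240 Nm^3
Per kg fuel: H2O = (H/2 kmol)*22.4 = (0.125/2)*22.4 = 1.40000 Nm^3
O2 needed per kg fuel = C/12 + H/4 = 0.837/12 + 0.125/4 = 0.10100000 kmol
Per kg fuel: N2 = O2*3.76*22.4 = 0.10100000*3.76*22.4 = 8.50662 Nm^3
Total per kg = 1.56240 + 1.40000 + 8.50662 = 11.46902 Nm^3
Total = 11.46902 * 2.2 = 25.23 Nm^3


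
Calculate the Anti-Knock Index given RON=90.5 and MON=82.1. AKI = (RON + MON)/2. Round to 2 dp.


AKI = (RON + MON) / 2
AKI = (90.5 + 82.1) / 2
AKI = 172.6 / 2 = 86.30


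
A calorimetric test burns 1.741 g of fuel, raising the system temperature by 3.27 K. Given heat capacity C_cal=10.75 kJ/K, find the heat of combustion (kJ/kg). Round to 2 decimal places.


Hc = C_cal * delta_T / m_fuel
Q_released = 10.75 * 3.27 = 35.1525 kJ
m_fuel = 1.741 g = 1.741/1000 kg = 0.001741 kg
Hc = 35.1525 / 0.001741 = 20190.98 kJ/kg


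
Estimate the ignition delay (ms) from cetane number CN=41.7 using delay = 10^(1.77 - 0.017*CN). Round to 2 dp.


delay = 10^(1.77 - 0.017*CN)
Exponent = 1.77 - 0.017*41.7 = 1.0611
delay = 10^1.0611 = 11.51 ms


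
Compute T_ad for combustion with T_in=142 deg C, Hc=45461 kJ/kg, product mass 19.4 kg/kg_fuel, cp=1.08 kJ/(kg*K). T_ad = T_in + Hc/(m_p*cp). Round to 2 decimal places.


T_ad = T_in + Hc / (m_p * cp)
Denominator = 19.4 * 1.08 = 20.9520
Temperature rise = 45461 / 20.9520 = 2169.77 K
T_ad = 142 + 2169.77 = 2311.77 deg C


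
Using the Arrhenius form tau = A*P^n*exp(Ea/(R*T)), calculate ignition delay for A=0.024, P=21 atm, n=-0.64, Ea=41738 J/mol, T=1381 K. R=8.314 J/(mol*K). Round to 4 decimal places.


tau = A * P^n * exp(Ea/(R*T))
P^n = 21^(-0.64) = 0.14248845
Ea/(R*T) = 41738/(8.314*1381) = 3.635197
exp(Ea/(R*T)) = 37.909315
tau = 0.024 * 0.14248845 * 37.909315 = 0.1296 ms


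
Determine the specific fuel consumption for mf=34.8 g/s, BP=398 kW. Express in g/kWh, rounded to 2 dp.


SFC = (mf / BP) * 3600
Rate = 34.8 / 398 = 0.087437 g/(s*kW)
SFC = 0.087437 * 3600 = 314.77 g/kWh


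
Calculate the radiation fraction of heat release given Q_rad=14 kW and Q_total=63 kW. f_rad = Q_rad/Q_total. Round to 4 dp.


f_rad = Q_rad / Q_total
f_rad = 14 / 63 = 0.2222


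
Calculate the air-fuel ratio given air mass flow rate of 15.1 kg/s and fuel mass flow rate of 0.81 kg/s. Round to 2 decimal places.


AFR = m_air / m_fuel
AFR = 15.1 / 0.81 = 18.64


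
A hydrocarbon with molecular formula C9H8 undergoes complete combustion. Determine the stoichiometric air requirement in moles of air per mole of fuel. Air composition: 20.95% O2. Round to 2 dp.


Balanced combustion: C9H8 + 11 O2 -> 9 CO2 + 4 H2O
O2 needed = C + H/4 = 9 + 8/4 = 11.00 moles
Air moles = O2 / 0.2095 = 11.00 / 0.2095 = 52.51 moles air


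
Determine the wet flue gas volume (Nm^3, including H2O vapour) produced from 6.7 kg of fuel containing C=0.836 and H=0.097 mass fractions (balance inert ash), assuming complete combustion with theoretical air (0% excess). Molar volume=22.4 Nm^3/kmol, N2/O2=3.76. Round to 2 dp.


Per kg fuel: CO2 = (C/12 kmol)*22.4 = (0.836/12)*22.4 = 1.56053 Nm^3
Per kg fuel: H2O = (H/2 kmol)*22.4 = (0.097/2)*22.4 = 1.08640 Nm^3
O2 needed per kg fuel = C/12 + H/4 = 0.836/12 + 0.097/4 = 0.09391667 kmol
Per kg fuel: N2 = O2*3.76*22.4 = 0.09391667*3.76*22.4 = 7.91004 Nm^3
Total per kg = 1.56053 + 1.08640 + 7.91004 = 10.55697 Nm^3
Total = 10.55697 * 6.7 = 70.73 Nm^3


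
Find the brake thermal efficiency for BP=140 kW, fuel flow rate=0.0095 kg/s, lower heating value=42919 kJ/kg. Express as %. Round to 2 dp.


eta_BTE = (BP / (mf * LHV)) * 100
Denominator = 0.0095 * 42919 = 407.7305 kW
eta_BTE = (140 / 407.7305) * 100 = 34.34%


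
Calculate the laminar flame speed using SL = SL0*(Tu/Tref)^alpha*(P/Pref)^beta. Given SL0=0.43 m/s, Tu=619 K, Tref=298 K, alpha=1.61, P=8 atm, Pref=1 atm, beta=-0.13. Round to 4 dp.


SL = SL0 * (Tu/Tref)^alpha * (P/Pref)^beta
T ratio = 619/298 = 2.07718121
(T ratio)^alpha = 2.07718121^1.61 = 3.244395
(P/Pref)^beta = 8^(-0.13) = 0.763130
SL = 0.43 * 3.244395 * 0.763130 = 1.0646 m/s


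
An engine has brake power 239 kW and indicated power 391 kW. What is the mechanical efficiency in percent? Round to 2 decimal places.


eta_mech = (BP / IP) * 100
Ratio = 239 / 391 = 0.6113
eta_mech = 0.6113 * 100 = 61.13%


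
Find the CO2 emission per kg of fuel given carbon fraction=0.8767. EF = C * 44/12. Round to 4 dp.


EF = C_frac * (M_CO2 / M_C)
EF = 0.8767 * (44/12)
EF = 0.8767 * 3.666667 = 3.2146 kg_CO2/kg_fuel


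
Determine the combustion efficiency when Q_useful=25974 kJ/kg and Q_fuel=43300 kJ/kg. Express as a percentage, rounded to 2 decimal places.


Efficiency = (Q_useful / Q_fuel) * 100
Efficiency = (25974 / 43300) * 100
Efficiency = 0.5999 * 100 = 59.99%


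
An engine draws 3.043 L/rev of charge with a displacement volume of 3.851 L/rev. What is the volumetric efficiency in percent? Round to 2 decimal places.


eta_v = (V_actual / V_disp) * 100
Ratio = 3.043 / 3.851 = 0.7902
eta_v = 0.7902 * 100 = 79.02%


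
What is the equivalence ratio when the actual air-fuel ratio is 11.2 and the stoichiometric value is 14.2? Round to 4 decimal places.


phi = AFR_stoich / AFR_actual
phi = 14.2 / 11.2 = 1.2679


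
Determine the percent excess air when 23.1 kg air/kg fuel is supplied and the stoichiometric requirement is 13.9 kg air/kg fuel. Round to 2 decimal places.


Excess air = actual - stoichiometric = 23.1 - 13.9 = 9.20 kg/kg fuel
Excess air % = (excess / stoich) * 100 = (9.20 / 13.9) * 100 = 66.19%


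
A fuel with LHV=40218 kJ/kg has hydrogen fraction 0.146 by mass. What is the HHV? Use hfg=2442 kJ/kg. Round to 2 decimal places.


HHV = LHV + hfg * 9 * H
Water addition = 2442 * 9 * 0.146 = 3208.788 kJ/kg
HHV = 40218 + 3208.788 = 43426.79 kJ/kg


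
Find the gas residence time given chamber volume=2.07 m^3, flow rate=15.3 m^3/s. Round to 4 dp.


tau = V / Q_flow
tau = 2.07 / 15.3 = 0.1353 s


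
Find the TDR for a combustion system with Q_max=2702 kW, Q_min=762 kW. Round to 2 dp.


TDR = Q_max / Q_min
TDR = 2702 / 762 = 3.55


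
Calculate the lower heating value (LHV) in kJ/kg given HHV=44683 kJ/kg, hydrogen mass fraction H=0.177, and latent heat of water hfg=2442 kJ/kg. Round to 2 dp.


LHV = HHV - hfg * 9 * H
Water correction = 2442 * 9 * 0.177 = 3890.106 kJ/kg
LHV = 44683 - 3890.106 = 40792.89 kJ/kg


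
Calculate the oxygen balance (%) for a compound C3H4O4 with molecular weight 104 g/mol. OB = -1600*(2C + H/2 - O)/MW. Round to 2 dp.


OB = -1600 * (2C + H/2 - O) / MW
Inner = 2*3 + 4/2 - 4 = 4.00
OB = -1600 * 4.00 / 104 = -61.54%


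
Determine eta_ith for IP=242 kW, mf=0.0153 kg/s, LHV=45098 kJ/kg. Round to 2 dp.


eta_ith = (IP / (mf * LHV)) * 100
Denominator = 0.0153 * 45098 = 689.9994 kW
eta_ith = (242 / 689.9994) * 100 = 35.07%


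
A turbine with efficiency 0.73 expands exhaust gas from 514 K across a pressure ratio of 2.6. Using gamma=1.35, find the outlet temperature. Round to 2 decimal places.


T_out = T_in * (1 - eta * (1 - PR^(-(gamma-1)/gamma)))
Exponent = -(1.35-1)/1.35 = -0.25925926
PR^exp = 2.6^(-0.25925926) = 0.78057442
Factor = 1 - 0.73*(1 - 0.78057442) = 0.83981933
T_out = 514 * 0.83981933 = 431.67 K


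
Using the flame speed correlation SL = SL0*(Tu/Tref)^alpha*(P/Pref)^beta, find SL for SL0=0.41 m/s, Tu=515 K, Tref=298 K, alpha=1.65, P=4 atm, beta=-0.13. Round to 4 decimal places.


SL = SL0 * (Tu/Tref)^alpha * (P/Pref)^beta
T ratio = 515/298 = 1.72818792
(T ratio)^alpha = 1.72818792^1.65 = 2.466182
(P/Pref)^beta = 4^(-0.13) = 0.835088
SL = 0.41 * 2.466182 * 0.835088 = 0.8444 m/s


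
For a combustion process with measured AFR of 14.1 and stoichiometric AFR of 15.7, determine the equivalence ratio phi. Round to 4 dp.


phi = AFR_stoich / AFR_actual
phi = 15.7 / 14.1 = 1.1135


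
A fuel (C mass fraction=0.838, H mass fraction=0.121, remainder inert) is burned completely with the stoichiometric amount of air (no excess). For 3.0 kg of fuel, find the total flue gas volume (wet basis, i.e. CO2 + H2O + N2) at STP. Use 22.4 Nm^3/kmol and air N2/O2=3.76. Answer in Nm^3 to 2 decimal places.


Per kg fuel: CO2 = (C/12 kmol)*22.4 = (0.838/12)*22.4 = 1.56427 Nm^3
Per kg fuel: H2O = (H/2 kmol)*22.4 = (0.121/2)*22.4 = 1.35520 Nm^3
O2 needed per kg fuel = C/12 + H/4 = 0.838/12 + 0.121/4 = 0.10008333 kmol
Per kg fuel: N2 = O2*3.76*22.4 = 0.10008333*3.76*22.4 = 8.42942 Nm^3
Total per kg = 1.56427 + 1.35520 + 8.42942 = 11.34889 Nm^3
Total = 11.34889 * 3.0 = 34.05 Nm^3


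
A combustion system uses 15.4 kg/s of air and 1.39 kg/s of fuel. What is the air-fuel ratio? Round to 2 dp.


AFR = m_air / m_fuel
AFR = 15.4 / 1.39 = 11.08


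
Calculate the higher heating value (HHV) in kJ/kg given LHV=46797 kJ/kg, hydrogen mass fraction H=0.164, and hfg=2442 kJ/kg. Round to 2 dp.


HHV = LHV + hfg * 9 * H
Water addition = 2442 * 9 * 0.164 = 3604.392 kJ/kg
HHV = 46797 + 3604.392 = 50401.39 kJ/kg


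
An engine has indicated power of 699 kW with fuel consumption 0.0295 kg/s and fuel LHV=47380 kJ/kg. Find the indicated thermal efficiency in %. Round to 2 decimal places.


eta_ith = (IP / (mf * LHV)) * 100
Denominator = 0.0295 * 47380 = 1397.7100 kW
eta_ith = (699 / 1397.7100) * 100 = 50.01%


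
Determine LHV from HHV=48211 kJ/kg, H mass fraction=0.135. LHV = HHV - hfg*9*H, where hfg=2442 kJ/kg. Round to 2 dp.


LHV = HHV - hfg * 9 * H
Water correction = 2442 * 9 * 0.135 = 2967.030 kJ/kg
LHV = 48211 - 2967.030 = 45243.97 kJ/kg


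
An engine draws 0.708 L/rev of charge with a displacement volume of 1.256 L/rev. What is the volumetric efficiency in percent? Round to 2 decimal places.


eta_v = (V_actual / V_disp) * 100
Ratio = 0.708 / 1.256 = 0.5637
eta_v = 0.5637 * 100 = 56.37%


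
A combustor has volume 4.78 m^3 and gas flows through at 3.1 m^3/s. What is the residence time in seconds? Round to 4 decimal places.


tau = V / Q_flow
tau = 4.78 / 3.1 = 1.5419 s


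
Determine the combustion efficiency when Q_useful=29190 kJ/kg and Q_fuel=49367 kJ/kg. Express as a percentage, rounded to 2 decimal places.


Efficiency = (Q_useful / Q_fuel) * 100
Efficiency = (29190 / 49367) * 100
Efficiency = 0.5913 * 100 = 59.13%


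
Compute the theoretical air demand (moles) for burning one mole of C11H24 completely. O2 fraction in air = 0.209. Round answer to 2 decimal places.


Balanced combustion: C11H24 + 17 O2 -> 11 CO2 + 12 H2O
O2 needed = C + H/4 = 11 + 24/4 = 17.00 moles
Air moles = O2 / 0.209 = 17.00 / 0.209 = 81.34 moles air


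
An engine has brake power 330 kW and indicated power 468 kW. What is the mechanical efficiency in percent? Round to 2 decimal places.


eta_mech = (BP / IP) * 100
Ratio = 330 / 468 = 0.7051
eta_mech = 0.7051 * 100 = 70.51%


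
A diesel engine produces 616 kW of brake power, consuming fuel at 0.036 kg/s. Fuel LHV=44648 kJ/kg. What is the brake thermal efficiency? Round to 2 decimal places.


eta_BTE = (BP / (mf * LHV)) * 100
Denominator = 0.036 * 44648 = 1607.3280 kW
eta_BTE = (616 / 1607.3280) * 100 = 38.32%


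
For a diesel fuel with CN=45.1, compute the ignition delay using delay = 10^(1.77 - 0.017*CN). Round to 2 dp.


delay = 10^(1.77 - 0.017*CN)
Exponent = 1.77 - 0.017*45.1 = 1.0033
delay = 10^1.0033 = 10.08 ms


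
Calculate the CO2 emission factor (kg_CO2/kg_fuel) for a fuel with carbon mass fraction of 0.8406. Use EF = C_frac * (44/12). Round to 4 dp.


EF = C_frac * (M_CO2 / M_C)
EF = 0.8406 * (44/12)
EF = 0.8406 * 3.666667 = 3.0822 kg_CO2/kg_fuel


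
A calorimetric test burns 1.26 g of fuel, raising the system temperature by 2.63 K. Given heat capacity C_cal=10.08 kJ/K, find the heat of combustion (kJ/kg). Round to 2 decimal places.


Hc = C_cal * delta_T / m_fuel
Q_released = 10.08 * 2.63 = 26.5104 kJ
m_fuel = 1.26 g = 1.26/1000 kg = 0.001260 kg
Hc = 26.5104 / 0.001260 = 21040.00 kJ/kg


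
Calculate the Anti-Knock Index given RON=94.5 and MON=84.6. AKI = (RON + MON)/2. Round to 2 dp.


AKI = (RON + MON) / 2
AKI = (94.5 + 84.6) / 2
AKI = 179.1 / 2 = 89.55


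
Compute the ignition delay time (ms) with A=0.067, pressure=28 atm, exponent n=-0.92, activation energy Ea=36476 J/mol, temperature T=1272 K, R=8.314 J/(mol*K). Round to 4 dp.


tau = A * P^n * exp(Ea/(R*T))
P^n = 28^(-0.92) = 0.04662455
Ea/(R*T) = 36476/(8.314*1272) = 3.449134
exp(Ea/(R*T)) = 31.473127
tau = 0.067 * 0.04662455 * 31.473127 = 0.0983 ms


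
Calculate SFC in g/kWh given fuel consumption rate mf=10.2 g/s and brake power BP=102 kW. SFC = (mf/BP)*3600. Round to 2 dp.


SFC = (mf / BP) * 3600
Rate = 10.2 / 102 = 0.100000 g/(s*kW)
SFC = 0.100000 * 3600 = 360.00 g/kWh


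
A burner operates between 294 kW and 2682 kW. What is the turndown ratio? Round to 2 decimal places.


TDR = Q_max / Q_min
TDR = 2682 / 294 = 9.12


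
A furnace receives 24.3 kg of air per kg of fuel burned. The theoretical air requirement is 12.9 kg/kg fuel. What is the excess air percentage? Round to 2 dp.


Excess air = actual - stoichiometric = 24.3 - 12.9 = 11.40 kg/kg fuel
Excess air % = (excess / stoich) * 100 = (11.40 / 12.9) * 100 = 88.37%


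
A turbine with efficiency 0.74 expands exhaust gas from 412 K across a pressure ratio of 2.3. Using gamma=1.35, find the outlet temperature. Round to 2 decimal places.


T_out = T_in * (1 - eta * (1 - PR^(-(gamma-1)/gamma)))
Exponent = -(1.35-1)/1.35 = -0.25925926
PR^exp = 2.3^(-0.25925926) = 0.80578413
Factor = 1 - 0.74*(1 - 0.80578413) = 0.85628026
T_out = 412 * 0.85628026 = 352.79 K


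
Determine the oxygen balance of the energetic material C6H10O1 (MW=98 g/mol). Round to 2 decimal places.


OB = -1600 * (2C + H/2 - O) / MW
Inner = 2*6 + 10/2 - 1 = 16.00
OB = -1600 * 16.00 / 98 = -261.22%


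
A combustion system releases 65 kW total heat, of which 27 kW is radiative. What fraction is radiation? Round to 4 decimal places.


f_rad = Q_rad / Q_total
f_rad = 27 / 65 = 0.4154


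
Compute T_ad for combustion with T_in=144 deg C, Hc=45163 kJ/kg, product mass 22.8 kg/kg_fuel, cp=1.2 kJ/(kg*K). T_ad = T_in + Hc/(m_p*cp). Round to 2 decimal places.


T_ad = T_in + Hc / (m_p * cp)
Denominator = 22.8 * 1.2 = 27.3600
Temperature rise = 45163 / 27.3600 = 1650.69 K
T_ad = 144 + 1650.69 = 1794.69 deg C


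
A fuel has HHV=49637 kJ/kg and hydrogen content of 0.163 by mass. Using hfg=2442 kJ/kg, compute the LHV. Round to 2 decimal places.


LHV = HHV - hfg * 9 * H
Water correction = 2442 * 9 * 0.163 = 3582.414 kJ/kg
LHV = 49637 - 3582.414 = 46054.59 kJ/kg


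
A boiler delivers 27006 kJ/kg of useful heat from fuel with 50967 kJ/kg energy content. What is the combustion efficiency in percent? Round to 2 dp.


Efficiency = (Q_useful / Q_fuel) * 100
Efficiency = (27006 / 50967) * 100
Efficiency = 0.5299 * 100 = 52.99%


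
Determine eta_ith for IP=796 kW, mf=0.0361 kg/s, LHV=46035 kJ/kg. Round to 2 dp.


eta_ith = (IP / (mf * LHV)) * 100
Denominator = 0.0361 * 46035 = 1661.8635 kW
eta_ith = (796 / 1661.8635) * 100 = 47.90%


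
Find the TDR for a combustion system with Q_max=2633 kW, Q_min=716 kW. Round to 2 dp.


TDR = Q_max / Q_min
TDR = 2633 / 716 = 3.68


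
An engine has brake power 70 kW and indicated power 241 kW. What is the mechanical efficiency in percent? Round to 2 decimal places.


eta_mech = (BP / IP) * 100
Ratio = 70 / 241 = 0.2905
eta_mech = 0.2905 * 100 = 29.05%


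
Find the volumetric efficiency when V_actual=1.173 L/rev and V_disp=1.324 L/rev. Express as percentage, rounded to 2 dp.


eta_v = (V_actual / V_disp) * 100
Ratio = 1.173 / 1.324 = 0.8860
eta_v = 0.8860 * 100 = 88.60%


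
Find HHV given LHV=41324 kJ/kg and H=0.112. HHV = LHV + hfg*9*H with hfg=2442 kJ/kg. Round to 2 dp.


HHV = LHV + hfg * 9 * H
Water addition = 2442 * 9 * 0.112 = 2461.536 kJ/kg
HHV = 41324 + 2461.536 = 43785.54 kJ/kg


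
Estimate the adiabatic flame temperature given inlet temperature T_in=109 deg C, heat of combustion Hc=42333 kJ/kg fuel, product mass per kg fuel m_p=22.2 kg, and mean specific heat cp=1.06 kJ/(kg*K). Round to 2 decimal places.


T_ad = T_in + Hc / (m_p * cp)
Denominator = 22.2 * 1.06 = 23.5320
Temperature rise = 42333 / 23.5320 = 1798.95 K
T_ad = 109 + 1798.95 = 1907.95 deg C


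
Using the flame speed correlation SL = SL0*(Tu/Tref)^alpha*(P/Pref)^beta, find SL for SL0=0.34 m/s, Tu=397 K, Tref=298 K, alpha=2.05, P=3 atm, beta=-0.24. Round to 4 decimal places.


SL = SL0 * (Tu/Tref)^alpha * (P/Pref)^beta
T ratio = 397/298 = 1.33221477
(T ratio)^alpha = 1.33221477^2.05 = 1.800434
(P/Pref)^beta = 3^(-0.24) = 0.768229
SL = 0.34 * 1.800434 * 0.768229 = 0.4703 m/s


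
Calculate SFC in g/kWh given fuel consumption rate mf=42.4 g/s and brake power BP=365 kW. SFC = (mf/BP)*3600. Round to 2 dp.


SFC = (mf / BP) * 3600
Rate = 42.4 / 365 = 0.116164 g/(s*kW)
SFC = 0.116164 * 3600 = 418.19 g/kWh


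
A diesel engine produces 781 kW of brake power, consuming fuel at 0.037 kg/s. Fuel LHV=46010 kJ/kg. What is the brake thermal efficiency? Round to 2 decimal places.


eta_BTE = (BP / (mf * LHV)) * 100
Denominator = 0.037 * 46010 = 1702.3700 kW
eta_BTE = (781 / 1702.3700) * 100 = 45.88%


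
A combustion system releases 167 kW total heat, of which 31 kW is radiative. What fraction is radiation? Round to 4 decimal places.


f_rad = Q_rad / Q_total
f_rad = 31 / 167 = 0.1856


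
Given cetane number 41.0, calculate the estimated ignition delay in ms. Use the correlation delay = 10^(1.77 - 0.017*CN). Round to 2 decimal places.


delay = 10^(1.77 - 0.017*CN)
Exponent = 1.77 - 0.017*41.0 = 1.0730
delay = 10^1.0730 = 11.83 ms


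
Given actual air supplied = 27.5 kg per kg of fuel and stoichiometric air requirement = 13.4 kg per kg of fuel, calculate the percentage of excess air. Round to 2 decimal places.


Excess air = actual - stoichiometric = 27.5 - 13.4 = 14.10 kg/kg fuel
Excess air % = (excess / stoich) * 100 = (14.10 / 13.4) * 100 = 105.22%


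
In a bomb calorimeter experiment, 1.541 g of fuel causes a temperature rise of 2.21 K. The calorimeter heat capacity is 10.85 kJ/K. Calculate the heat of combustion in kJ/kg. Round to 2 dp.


Hc = C_cal * delta_T / m_fuel
Q_released = 10.85 * 2.21 = 23.9785 kJ
m_fuel = 1.541 g = 1.541/1000 kg = 0.001541 kg
Hc = 23.9785 / 0.001541 = 15560.35 kJ/kg


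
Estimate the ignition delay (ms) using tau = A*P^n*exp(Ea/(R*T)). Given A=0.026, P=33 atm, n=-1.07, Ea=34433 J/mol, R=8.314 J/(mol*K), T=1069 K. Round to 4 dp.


tau = A * P^n * exp(Ea/(R*T))
P^n = 33^(-1.07) = 0.02372412
Ea/(R*T) = 34433/(8.314*1069) = 3.874245
exp(Ea/(R*T)) = 48.146358
tau = 0.026 * 0.02372412 * 48.146358 = 0.0297 ms


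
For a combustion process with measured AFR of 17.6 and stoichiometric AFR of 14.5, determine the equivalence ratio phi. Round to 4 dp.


phi = AFR_stoich / AFR_actual
phi = 14.5 / 17.6 = 0.8239


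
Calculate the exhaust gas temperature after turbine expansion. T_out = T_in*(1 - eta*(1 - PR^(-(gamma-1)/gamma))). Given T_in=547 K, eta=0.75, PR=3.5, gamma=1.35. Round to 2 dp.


T_out = T_in * (1 - eta * (1 - PR^(-(gamma-1)/gamma)))
Exponent = -(1.35-1)/1.35 = -0.25925926
PR^exp = 3.5^(-0.25925926) = 0.72267881
Factor = 1 - 0.75*(1 - 0.72267881) = 0.79200911
T_out = 547 * 0.79200911 = 433.23 K


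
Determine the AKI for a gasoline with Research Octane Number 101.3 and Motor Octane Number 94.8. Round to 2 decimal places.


AKI = (RON + MON) / 2
AKI = (101.3 + 94.8) / 2
AKI = 196.1 / 2 = 98.05


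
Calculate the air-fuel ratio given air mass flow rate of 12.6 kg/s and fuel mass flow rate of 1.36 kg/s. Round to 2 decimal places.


AFR = m_air / m_fuel
AFR = 12.6 / 1.36 = 9.26


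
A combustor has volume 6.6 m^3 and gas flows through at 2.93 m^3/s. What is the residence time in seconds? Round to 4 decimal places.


tau = V / Q_flow
tau = 6.6 / 2.93 = 2.2526 s


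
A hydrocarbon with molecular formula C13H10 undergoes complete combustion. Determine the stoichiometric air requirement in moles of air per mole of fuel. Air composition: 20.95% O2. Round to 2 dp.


Balanced combustion: C13H10 + 15.5 O2 -> 13 CO2 + 5 H2O
O2 needed = C + H/4 = 13 + 10/4 = 15.50 moles
Air moles = O2 / 0.2095 = 15.50 / 0.2095 = 73.99 moles air


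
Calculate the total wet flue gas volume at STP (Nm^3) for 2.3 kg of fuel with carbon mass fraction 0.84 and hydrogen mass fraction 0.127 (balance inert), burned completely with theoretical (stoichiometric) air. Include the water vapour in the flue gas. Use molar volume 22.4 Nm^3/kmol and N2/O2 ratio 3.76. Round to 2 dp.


Per kg fuel: CO2 = (C/12 kmol)*22.4 = (0.84/12)*22.4 = 1.56800 Nm^3
Per kg fuel: H2O = (H/2 kmol)*22.4 = (0.127/2)*22.4 = 1.42240 Nm^3
O2 needed per kg fuel = C/12 + H/4 = 0.84/12 + 0.127/4 = 0.10175000 kmol
Per kg fuel: N2 = O2*3.76*22.4 = 0.10175000*3.76*22.4 = 8.56979 Nm^3
Total per kg = 1.56800 + 1.42240 + 8.56979 = 11.56019 Nm^3
Total = 11.56019 * 2.3 = 26.59 Nm^3


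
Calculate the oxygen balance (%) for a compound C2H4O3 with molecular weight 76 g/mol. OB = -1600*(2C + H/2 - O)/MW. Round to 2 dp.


OB = -1600 * (2C + H/2 - O) / MW
Inner = 2*2 + 4/2 - 3 = 3.00
OB = -1600 * 3.00 / 76 = -63.16%


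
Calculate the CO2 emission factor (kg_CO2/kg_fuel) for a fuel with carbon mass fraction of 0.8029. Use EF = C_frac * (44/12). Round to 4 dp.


EF = C_frac * (M_CO2 / M_C)
EF = 0.8029 * (44/12)
EF = 0.8029 * 3.666667 = 2.9440 kg_CO2/kg_fuel


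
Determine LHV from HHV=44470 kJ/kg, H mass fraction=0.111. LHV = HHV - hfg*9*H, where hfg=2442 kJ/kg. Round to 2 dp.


LHV = HHV - hfg * 9 * H
Water correction = 2442 * 9 * 0.111 = 2439.558 kJ/kg
LHV = 44470 - 2439.558 = 42030.44 kJ/kg


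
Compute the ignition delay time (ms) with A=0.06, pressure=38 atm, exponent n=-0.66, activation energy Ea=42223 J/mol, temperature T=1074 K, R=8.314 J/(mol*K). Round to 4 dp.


tau = A * P^n * exp(Ea/(R*T))
P^n = 38^(-0.66) = 0.09064479
Ea/(R*T) = 42223/(8.314*1074) = 4.728624
exp(Ea/(R*T)) = 113.139779
tau = 0.06 * 0.09064479 * 113.139779 = 0.6153 ms


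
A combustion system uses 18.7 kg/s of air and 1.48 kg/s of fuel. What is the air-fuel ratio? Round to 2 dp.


AFR = m_air / m_fuel
AFR = 18.7 / 1.48 = 12.64


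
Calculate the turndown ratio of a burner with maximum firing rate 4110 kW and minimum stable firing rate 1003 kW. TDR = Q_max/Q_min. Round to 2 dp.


TDR = Q_max / Q_min
TDR = 4110 / 1003 = 4.10


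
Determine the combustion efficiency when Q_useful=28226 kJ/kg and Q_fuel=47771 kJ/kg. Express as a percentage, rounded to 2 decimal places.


Efficiency = (Q_useful / Q_fuel) * 100
Efficiency = (28226 / 47771) * 100
Efficiency = 0.5909 * 100 = 59.09%


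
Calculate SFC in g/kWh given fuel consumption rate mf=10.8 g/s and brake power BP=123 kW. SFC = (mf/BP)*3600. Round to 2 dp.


SFC = (mf / BP) * 3600
Rate = 10.8 / 123 = 0.087805 g/(s*kW)
SFC = 0.087805 * 3600 = 316.10 g/kWh


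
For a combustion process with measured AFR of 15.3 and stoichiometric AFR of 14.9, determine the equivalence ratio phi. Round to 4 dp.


phi = AFR_stoich / AFR_actual
phi = 14.9 / 15.3 = 0.9739


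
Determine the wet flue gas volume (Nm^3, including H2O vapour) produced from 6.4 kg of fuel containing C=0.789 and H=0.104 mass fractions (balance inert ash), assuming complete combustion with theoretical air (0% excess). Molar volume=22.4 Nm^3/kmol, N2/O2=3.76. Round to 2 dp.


Per kg fuel: CO2 = (C/12 kmol)*22.4 = (0.789/12)*22.4 = 1.47280 Nm^3
Per kg fuel: H2O = (H/2 kmol)*22.4 = (0.104/2)*22.4 = 1.16480 Nm^3
O2 needed per kg fuel = C/12 + H/4 = 0.789/12 + 0.104/4 = 0.09175000 kmol
Per kg fuel: N2 = O2*3.76*22.4 = 0.09175000*3.76*22.4 = 7.72755 Nm^3
Total per kg = 1.47280 + 1.16480 + 7.72755 = 10.36515 Nm^3
Total = 10.36515 * 6.4 = 66.34 Nm^3


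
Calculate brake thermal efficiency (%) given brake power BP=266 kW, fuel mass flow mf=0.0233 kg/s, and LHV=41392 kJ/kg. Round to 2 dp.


eta_BTE = (BP / (mf * LHV)) * 100
Denominator = 0.0233 * 41392 = 964.4336 kW
eta_BTE = (266 / 964.4336) * 100 = 27.58%


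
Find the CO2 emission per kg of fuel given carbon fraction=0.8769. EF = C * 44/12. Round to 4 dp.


EF = C_frac * (M_CO2 / M_C)
EF = 0.8769 * (44/12)
EF = 0.8769 * 3.666667 = 3.2153 kg_CO2/kg_fuel


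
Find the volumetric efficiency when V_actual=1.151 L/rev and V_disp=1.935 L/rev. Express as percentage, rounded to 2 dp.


eta_v = (V_actual / V_disp) * 100
Ratio = 1.151 / 1.935 = 0.5948
eta_v = 0.5948 * 100 = 59.48%


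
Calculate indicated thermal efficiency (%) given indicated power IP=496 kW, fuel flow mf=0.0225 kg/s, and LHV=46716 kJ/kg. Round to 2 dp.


eta_ith = (IP / (mf * LHV)) * 100
Denominator = 0.0225 * 46716 = 1051.1100 kW
eta_ith = (496 / 1051.1100) * 100 = 47.19%


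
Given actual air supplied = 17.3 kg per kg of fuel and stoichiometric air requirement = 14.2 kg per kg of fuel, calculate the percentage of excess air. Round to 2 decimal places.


Excess air = actual - stoichiometric = 17.3 - 14.2 = 3.10 kg/kg fuel
Excess air % = (excess / stoich) * 100 = (3.10 / 14.2) * 100 = 21.83%


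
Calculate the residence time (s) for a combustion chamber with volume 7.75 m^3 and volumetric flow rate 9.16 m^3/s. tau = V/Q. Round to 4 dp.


tau = V / Q_flow
tau = 7.75 / 9.16 = 0.8461 s


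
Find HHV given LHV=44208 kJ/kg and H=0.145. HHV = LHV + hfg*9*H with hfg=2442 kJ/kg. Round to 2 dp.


HHV = LHV + hfg * 9 * H
Water addition = 2442 * 9 * 0.145 = 3186.810 kJ/kg
HHV = 44208 + 3186.810 = 47394.81 kJ/kg


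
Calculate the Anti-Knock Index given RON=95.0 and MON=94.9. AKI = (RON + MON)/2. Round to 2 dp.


AKI = (RON + MON) / 2
AKI = (95.0 + 94.9) / 2
AKI = 189.9 / 2 = 94.95


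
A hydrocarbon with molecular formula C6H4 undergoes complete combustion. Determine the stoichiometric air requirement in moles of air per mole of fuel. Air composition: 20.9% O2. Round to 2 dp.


Balanced combustion: C6H4 + 7 O2 -> 6 CO2 + 2 H2O
O2 needed = C + H/4 = 6 + 4/4 = 7.00 moles
Air moles = O2 / 0.209 = 7.00 / 0.209 = 33.49 moles air


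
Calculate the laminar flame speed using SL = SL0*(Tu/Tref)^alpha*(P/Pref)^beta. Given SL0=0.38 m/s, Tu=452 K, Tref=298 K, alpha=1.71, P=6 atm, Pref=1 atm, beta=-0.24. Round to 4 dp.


SL = SL0 * (Tu/Tref)^alpha * (P/Pref)^beta
T ratio = 452/298 = 1.51677852
(T ratio)^alpha = 1.51677852^1.71 = 2.038811
(P/Pref)^beta = 6^(-0.24) = 0.650495
SL = 0.38 * 2.038811 * 0.650495 = 0.5040 m/s


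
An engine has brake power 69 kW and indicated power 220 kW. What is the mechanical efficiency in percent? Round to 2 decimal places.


eta_mech = (BP / IP) * 100
Ratio = 69 / 220 = 0.3136
eta_mech = 0.3136 * 100 = 31.36%


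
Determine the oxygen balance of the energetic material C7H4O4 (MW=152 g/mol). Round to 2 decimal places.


OB = -1600 * (2C + H/2 - O) / MW
Inner = 2*7 + 4/2 - 4 = 12.00
OB = -1600 * 12.00 / 152 = -126.32%


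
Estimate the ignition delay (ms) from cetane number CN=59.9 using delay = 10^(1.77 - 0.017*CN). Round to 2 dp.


delay = 10^(1.77 - 0.017*CN)
Exponent = 1.77 - 0.017*59.9 = 0.7517
delay = 10^0.7517 = 5.65 ms


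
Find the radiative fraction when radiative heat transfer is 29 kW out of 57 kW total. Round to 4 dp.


f_rad = Q_rad / Q_total
f_rad = 29 / 57 = 0.5088


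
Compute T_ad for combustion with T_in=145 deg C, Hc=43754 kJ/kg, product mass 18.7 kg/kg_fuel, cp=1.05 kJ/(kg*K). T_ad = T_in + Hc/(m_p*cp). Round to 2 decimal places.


T_ad = T_in + Hc / (m_p * cp)
Denominator = 18.7 * 1.05 = 19.6350
Temperature rise = 43754 / 19.6350 = 2228.37 K
T_ad = 145 + 2228.37 = 2373.37 deg C


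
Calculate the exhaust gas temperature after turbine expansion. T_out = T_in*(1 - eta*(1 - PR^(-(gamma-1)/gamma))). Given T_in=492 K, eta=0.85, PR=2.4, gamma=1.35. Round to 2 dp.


T_out = T_in * (1 - eta * (1 - PR^(-(gamma-1)/gamma)))
Exponent = -(1.35-1)/1.35 = -0.25925926
PR^exp = 2.4^(-0.25925926) = 0.79694200
Factor = 1 - 0.85*(1 - 0.79694200) = 0.82740070
T_out = 492 * 0.82740070 = 407.08 K


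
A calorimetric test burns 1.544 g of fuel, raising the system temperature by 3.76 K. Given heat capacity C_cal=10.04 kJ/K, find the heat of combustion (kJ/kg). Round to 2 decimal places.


Hc = C_cal * delta_T / m_fuel
Q_released = 10.04 * 3.76 = 37.7504 kJ
m_fuel = 1.544 g = 1.544/1000 kg = 0.001544 kg
Hc = 37.7504 / 0.001544 = 24449.74 kJ/kg


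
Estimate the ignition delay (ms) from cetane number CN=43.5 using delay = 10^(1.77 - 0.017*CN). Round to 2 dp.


delay = 10^(1.77 - 0.017*CN)
Exponent = 1.77 - 0.017*43.5 = 1.0305
delay = 10^1.0305 = 10.73 ms


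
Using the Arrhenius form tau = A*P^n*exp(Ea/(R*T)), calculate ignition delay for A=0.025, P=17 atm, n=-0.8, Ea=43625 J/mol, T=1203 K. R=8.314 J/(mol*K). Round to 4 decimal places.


tau = A * P^n * exp(Ea/(R*T))
P^n = 17^(-0.8) = 0.10366708
Ea/(R*T) = 43625/(8.314*1203) = 4.361740
exp(Ea/(R*T)) = 78.393435
tau = 0.025 * 0.10366708 * 78.393435 = 0.2032 ms


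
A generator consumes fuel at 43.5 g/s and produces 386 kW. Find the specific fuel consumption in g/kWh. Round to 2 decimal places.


SFC = (mf / BP) * 3600
Rate = 43.5 / 386 = 0.112694 g/(s*kW)
SFC = 0.112694 * 3600 = 405.70 g/kWh


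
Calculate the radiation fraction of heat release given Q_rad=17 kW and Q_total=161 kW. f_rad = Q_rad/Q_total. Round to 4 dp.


f_rad = Q_rad / Q_total
f_rad = 17 / 161 = 0.1056


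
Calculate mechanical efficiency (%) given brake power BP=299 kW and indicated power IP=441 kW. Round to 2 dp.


eta_mech = (BP / IP) * 100
Ratio = 299 / 441 = 0.6780
eta_mech = 0.6780 * 100 = 67.80%


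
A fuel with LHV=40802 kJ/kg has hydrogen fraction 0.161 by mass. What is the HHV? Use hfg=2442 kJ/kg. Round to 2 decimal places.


HHV = LHV + hfg * 9 * H
Water addition = 2442 * 9 * 0.161 = 3538.458 kJ/kg
HHV = 40802 + 3538.458 = 44340.46 kJ/kg


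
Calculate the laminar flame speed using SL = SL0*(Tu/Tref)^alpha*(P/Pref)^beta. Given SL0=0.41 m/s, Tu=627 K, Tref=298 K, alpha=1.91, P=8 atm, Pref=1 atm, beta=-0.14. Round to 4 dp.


SL = SL0 * (Tu/Tref)^alpha * (P/Pref)^beta
T ratio = 627/298 = 2.10402685
(T ratio)^alpha = 2.10402685^1.91 = 4.140263
(P/Pref)^beta = 8^(-0.14) = 0.747425
SL = 0.41 * 4.140263 * 0.747425 = 1.2688 m/s


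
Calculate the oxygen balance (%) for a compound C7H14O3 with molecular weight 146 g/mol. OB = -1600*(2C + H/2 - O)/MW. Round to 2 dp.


OB = -1600 * (2C + H/2 - O) / MW
Inner = 2*7 + 14/2 - 3 = 18.00
OB = -1600 * 18.00 / 146 = -197.26%


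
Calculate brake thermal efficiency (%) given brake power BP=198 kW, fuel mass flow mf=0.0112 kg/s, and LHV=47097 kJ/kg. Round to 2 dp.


eta_BTE = (BP / (mf * LHV)) * 100
Denominator = 0.0112 * 47097 = 527.4864 kW
eta_BTE = (198 / 527.4864) * 100 = 37.54%


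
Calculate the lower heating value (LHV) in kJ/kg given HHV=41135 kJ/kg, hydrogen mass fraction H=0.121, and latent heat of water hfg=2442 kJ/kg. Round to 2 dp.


LHV = HHV - hfg * 9 * H
Water correction = 2442 * 9 * 0.121 = 2659.338 kJ/kg
LHV = 41135 - 2659.338 = 38475.66 kJ/kg


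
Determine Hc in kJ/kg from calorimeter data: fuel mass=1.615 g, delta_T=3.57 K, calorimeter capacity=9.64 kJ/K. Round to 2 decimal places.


Hc = C_cal * delta_T / m_fuel
Q_released = 9.64 * 3.57 = 34.4148 kJ
m_fuel = 1.615 g = 1.615/1000 kg = 0.001615 kg
Hc = 34.4148 / 0.001615 = 21309.47 kJ/kg


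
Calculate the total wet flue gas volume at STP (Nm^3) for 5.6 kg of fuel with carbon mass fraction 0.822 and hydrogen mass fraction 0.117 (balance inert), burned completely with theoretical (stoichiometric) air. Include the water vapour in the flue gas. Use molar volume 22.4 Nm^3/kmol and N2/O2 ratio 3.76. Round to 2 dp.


Per kg fuel: CO2 = (C/12 kmol)*22.4 = (0.822/12)*22.4 = 1.53440 Nm^3
Per kg fuel: H2O = (H/2 kmol)*22.4 = (0.117/2)*22.4 = 1.31040 Nm^3
O2 needed per kg fuel = C/12 + H/4 = 0.822/12 + 0.117/4 = 0.09775000 kmol
Per kg fuel: N2 = O2*3.76*22.4 = 0.09775000*3.76*22.4 = 8.23290 Nm^3
Total per kg = 1.53440 + 1.31040 + 8.23290 = 11.07770 Nm^3
Total = 11.07770 * 5.6 = 62.04 Nm^3


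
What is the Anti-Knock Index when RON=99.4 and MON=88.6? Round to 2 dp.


AKI = (RON + MON) / 2
AKI = (99.4 + 88.6) / 2
AKI = 188.0 / 2 = 94.00


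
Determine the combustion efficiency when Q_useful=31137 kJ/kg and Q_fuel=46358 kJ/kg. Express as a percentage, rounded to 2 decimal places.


Efficiency = (Q_useful / Q_fuel) * 100
Efficiency = (31137 / 46358) * 100
Efficiency = 0.6717 * 100 = 67.17%


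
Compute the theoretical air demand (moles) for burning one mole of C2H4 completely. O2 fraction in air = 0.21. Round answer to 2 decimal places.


Balanced combustion: C2H4 + 3 O2 -> 2 CO2 + 2 H2O
O2 needed = C + H/4 = 2 + 4/4 = 3.00 moles
Air moles = O2 / 0.21 = 3.00 / 0.21 = 14.29 moles air


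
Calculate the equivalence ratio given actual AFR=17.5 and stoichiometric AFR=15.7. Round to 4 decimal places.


phi = AFR_stoich / AFR_actual
phi = 15.7 / 17.5 = 0.8971


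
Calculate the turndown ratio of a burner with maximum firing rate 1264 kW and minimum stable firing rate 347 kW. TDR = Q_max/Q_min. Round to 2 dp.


TDR = Q_max / Q_min
TDR = 1264 / 347 = 3.64


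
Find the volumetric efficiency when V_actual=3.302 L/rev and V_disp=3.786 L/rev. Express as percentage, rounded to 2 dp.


eta_v = (V_actual / V_disp) * 100
Ratio = 3.302 / 3.786 = 0.8722
eta_v = 0.8722 * 100 = 87.22%


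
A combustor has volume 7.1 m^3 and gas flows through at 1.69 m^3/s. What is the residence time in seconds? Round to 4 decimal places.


tau = V / Q_flow
tau = 7.1 / 1.69 = 4.2012 s


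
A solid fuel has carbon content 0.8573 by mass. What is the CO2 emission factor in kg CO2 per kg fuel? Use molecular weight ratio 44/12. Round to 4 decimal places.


EF = C_frac * (M_CO2 / M_C)
EF = 0.8573 * (44/12)
EF = 0.8573 * 3.666667 = 3.1434 kg_CO2/kg_fuel


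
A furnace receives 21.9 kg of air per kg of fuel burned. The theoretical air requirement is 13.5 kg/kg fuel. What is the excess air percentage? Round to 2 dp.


Excess air = actual - stoichiometric = 21.9 - 13.5 = 8.40 kg/kg fuel
Excess air % = (excess / stoich) * 100 = (8.40 / 13.5) * 100 = 62.22%


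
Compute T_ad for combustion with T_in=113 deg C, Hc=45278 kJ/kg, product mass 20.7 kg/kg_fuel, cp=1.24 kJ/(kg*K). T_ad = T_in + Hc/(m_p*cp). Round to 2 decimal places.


T_ad = T_in + Hc / (m_p * cp)
Denominator = 20.7 * 1.24 = 25.6680
Temperature rise = 45278 / 25.6680 = 1763.99 K
T_ad = 113 + 1763.99 = 1876.99 deg C


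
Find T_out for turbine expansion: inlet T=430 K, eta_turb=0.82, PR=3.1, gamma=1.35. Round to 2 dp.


T_out = T_in * (1 - eta * (1 - PR^(-(gamma-1)/gamma)))
Exponent = -(1.35-1)/1.35 = -0.25925926
PR^exp = 3.1^(-0.25925926) = 0.74577862
Factor = 1 - 0.82*(1 - 0.74577862) = 0.79153847
T_out = 430 * 0.79153847 = 340.36 K


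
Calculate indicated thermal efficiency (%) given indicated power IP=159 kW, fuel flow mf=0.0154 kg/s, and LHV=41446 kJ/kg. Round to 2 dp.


eta_ith = (IP / (mf * LHV)) * 100
Denominator = 0.0154 * 41446 = 638.2684 kW
eta_ith = (159 / 638.2684) * 100 = 24.91%


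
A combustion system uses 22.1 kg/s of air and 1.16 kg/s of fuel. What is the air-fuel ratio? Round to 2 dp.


AFR = m_air / m_fuel
AFR = 22.1 / 1.16 = 19.05


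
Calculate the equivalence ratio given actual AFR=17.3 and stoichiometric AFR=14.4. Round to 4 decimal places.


phi = AFR_stoich / AFR_actual
phi = 14.4 / 17.3 = 0.8324


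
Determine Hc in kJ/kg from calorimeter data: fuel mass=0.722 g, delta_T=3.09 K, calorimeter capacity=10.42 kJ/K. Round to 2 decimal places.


Hc = C_cal * delta_T / m_fuel
Q_released = 10.42 * 3.09 = 32.1978 kJ
m_fuel = 0.722 g = 0.722/1000 kg = 0.000722 kg
Hc = 32.1978 / 0.000722 = 44595.29 kJ/kg


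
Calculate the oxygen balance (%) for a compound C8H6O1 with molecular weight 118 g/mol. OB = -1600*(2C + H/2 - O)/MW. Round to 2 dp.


OB = -1600 * (2C + H/2 - O) / MW
Inner = 2*8 + 6/2 - 1 = 18.00
OB = -1600 * 18.00 / 118 = -244.07%


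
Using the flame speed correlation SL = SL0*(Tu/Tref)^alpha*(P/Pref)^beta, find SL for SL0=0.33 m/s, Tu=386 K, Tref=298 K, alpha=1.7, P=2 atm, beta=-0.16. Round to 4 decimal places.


SL = SL0 * (Tu/Tref)^alpha * (P/Pref)^beta
T ratio = 386/298 = 1.29530201
(T ratio)^alpha = 1.29530201^1.7 = 1.552497
(P/Pref)^beta = 2^(-0.16) = 0.895025
SL = 0.33 * 1.552497 * 0.895025 = 0.4585 m/s


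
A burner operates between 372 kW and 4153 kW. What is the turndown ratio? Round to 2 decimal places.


TDR = Q_max / Q_min
TDR = 4153 / 372 = 11.16


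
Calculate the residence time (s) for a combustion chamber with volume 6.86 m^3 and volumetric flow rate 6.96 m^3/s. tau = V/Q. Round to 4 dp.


tau = V / Q_flow
tau = 6.86 / 6.96 = 0.9856 s


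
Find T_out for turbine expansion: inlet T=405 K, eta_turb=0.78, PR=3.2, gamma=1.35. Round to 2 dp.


T_out = T_in * (1 - eta * (1 - PR^(-(gamma-1)/gamma)))
Exponent = -(1.35-1)/1.35 = -0.25925926
PR^exp = 3.2^(-0.25925926) = 0.73966521
Factor = 1 - 0.78*(1 - 0.73966521) = 0.79693886
T_out = 405 * 0.79693886 = 322.76 K


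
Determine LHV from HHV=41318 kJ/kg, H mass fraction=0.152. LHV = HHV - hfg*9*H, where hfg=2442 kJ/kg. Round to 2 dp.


LHV = HHV - hfg * 9 * H
Water correction = 2442 * 9 * 0.152 = 3340.656 kJ/kg
LHV = 41318 - 3340.656 = 37977.34 kJ/kg


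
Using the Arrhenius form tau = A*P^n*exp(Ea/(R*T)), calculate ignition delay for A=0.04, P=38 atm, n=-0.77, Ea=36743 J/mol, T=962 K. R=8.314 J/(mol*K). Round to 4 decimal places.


tau = A * P^n * exp(Ea/(R*T))
P^n = 38^(-0.77) = 0.06075285
Ea/(R*T) = 36743/(8.314*962) = 4.593984
exp(Ea/(R*T)) = 98.887659
tau = 0.04 * 0.06075285 * 98.887659 = 0.2403 ms


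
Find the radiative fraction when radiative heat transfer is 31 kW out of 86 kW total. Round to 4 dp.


f_rad = Q_rad / Q_total
f_rad = 31 / 86 = 0.3605


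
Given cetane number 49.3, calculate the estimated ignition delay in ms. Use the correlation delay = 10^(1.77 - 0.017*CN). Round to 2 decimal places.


delay = 10^(1.77 - 0.017*CN)
Exponent = 1.77 - 0.017*49.3 = 0.9319
delay = 10^0.9319 = 8.55 ms


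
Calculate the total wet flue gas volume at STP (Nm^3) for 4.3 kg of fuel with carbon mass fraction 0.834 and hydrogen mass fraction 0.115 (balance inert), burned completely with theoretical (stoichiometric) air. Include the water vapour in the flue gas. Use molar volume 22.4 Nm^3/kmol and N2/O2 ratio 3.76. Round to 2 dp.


Per kg fuel: CO2 = (C/12 kmol)*22.4 = (0.834/12)*22.4 = 1.55680 Nm^3
Per kg fuel: H2O = (H/2 kmol)*22.4 = (0.115/2)*22.4 = 1.28800 Nm^3
O2 needed per kg fuel = C/12 + H/4 = 0.834/12 + 0.115/4 = 0.09825000 kmol
Per kg fuel: N2 = O2*3.76*22.4 = 0.09825000*3.76*22.4 = 8.27501 Nm^3
Total per kg = 1.55680 + 1.28800 + 8.27501 = 11.11981 Nm^3
Total = 11.11981 * 4.3 = 47.82 Nm^3
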